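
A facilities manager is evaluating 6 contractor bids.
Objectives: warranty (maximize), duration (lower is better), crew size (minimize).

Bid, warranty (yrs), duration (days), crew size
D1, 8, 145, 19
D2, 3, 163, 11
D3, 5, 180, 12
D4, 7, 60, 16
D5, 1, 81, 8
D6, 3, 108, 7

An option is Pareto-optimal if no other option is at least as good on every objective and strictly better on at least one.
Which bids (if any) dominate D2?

D6

D6: warranty 3≥3, duration 108≤163, crew size 7≤11 — dominates D2.
Others (D1, D3, D4, D5) are each worse than D2 on at least one objective.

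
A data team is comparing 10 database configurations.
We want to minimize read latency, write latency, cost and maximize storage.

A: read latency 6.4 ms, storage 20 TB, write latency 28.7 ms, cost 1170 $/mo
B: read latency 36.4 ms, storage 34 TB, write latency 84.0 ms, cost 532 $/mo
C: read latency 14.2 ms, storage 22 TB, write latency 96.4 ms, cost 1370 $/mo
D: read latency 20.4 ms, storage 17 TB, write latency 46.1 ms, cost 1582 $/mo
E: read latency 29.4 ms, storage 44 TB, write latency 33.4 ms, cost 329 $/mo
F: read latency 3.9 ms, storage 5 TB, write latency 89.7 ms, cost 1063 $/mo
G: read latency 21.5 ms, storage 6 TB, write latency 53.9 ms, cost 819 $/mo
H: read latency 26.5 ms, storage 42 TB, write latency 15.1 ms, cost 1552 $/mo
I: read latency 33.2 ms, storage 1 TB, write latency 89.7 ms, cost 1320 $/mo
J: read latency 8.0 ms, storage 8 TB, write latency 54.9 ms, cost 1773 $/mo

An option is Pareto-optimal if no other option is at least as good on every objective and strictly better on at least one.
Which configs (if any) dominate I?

A: read latency 6.4≤33.2, storage 20≥1, write latency 28.7≤89.7, cost 1170≤1320 — dominates I.
E: read latency 29.4≤33.2, storage 44≥1, write latency 33.4≤89.7, cost 329≤1320 — dominates I.
F: read latency 3.9≤33.2, storage 5≥1, write latency 89.7≤89.7, cost 1063≤1320 — dominates I.
G: read latency 21.5≤33.2, storage 6≥1, write latency 53.9≤89.7, cost 819≤1320 — dominates I.
Others (B, C, D, H, J) are each worse than I on at least one objective.

A, E, F, G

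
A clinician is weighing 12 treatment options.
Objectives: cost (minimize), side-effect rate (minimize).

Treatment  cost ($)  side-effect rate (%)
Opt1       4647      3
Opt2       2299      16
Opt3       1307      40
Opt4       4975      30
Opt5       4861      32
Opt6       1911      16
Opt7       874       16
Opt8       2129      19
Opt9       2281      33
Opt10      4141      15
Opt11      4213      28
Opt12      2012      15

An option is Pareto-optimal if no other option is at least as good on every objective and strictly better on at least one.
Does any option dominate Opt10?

Yes

Opt12 vs Opt10: cost 2012≤4141, side-effect rate 15≤15 — Opt12 is at least as good on every objective and strictly better on at least one, so Opt12 dominates Opt10.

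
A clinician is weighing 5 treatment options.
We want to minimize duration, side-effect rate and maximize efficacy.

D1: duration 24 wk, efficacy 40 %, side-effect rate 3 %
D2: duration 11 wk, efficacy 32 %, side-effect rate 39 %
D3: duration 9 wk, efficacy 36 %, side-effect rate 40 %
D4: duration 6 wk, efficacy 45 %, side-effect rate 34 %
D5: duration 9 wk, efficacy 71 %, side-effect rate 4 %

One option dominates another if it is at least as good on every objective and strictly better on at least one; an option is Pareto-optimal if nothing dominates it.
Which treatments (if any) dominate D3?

D4, D5

D4: duration 6≤9, efficacy 45≥36, side-effect rate 34≤40 — dominates D3.
D5: duration 9≤9, efficacy 71≥36, side-effect rate 4≤40 — dominates D3.
Others (D1, D2) are each worse than D3 on at least one objective.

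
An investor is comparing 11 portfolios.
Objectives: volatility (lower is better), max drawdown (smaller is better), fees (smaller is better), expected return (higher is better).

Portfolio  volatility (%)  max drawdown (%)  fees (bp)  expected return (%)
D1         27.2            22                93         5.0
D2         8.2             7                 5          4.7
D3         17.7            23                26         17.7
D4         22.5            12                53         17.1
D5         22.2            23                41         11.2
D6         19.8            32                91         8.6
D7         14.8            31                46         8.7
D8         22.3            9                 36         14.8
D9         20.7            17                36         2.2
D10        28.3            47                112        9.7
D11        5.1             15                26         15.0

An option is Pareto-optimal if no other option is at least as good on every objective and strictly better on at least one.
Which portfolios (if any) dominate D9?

D2, D11

D2: volatility 8.2≤20.7, max drawdown 7≤17, fees 5≤36, expected return 4.7≥2.2 — dominates D9.
D11: volatility 5.1≤20.7, max drawdown 15≤17, fees 26≤36, expected return 15.0≥2.2 — dominates D9.
Others (D1, D3, D4, D5, D6, D7, D8, D10) are each worse than D9 on at least one objective.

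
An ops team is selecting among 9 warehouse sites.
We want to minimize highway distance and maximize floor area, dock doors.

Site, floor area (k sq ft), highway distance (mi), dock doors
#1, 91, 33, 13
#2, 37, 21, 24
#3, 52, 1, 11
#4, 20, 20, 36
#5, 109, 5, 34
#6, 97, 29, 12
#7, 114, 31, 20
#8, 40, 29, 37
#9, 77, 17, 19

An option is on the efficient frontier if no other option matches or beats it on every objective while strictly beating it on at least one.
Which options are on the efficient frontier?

#3, #4, #5, #7, #8

#1: dominated by #5 (floor area 109≥91, highway distance 5≤33, dock doors 34≥13).
#2: dominated by #5 (floor area 109≥37, highway distance 5≤21, dock doors 34≥24).
#3: not dominated (best highway distance).
#4: not dominated.
#5: not dominated.
#6: dominated by #5 (floor area 109≥97, highway distance 5≤29, dock doors 34≥12).
#7: not dominated (best floor area).
#8: not dominated (best dock doors).
#9: dominated by #5 (floor area 109≥77, highway distance 5≤17, dock doors 34≥19).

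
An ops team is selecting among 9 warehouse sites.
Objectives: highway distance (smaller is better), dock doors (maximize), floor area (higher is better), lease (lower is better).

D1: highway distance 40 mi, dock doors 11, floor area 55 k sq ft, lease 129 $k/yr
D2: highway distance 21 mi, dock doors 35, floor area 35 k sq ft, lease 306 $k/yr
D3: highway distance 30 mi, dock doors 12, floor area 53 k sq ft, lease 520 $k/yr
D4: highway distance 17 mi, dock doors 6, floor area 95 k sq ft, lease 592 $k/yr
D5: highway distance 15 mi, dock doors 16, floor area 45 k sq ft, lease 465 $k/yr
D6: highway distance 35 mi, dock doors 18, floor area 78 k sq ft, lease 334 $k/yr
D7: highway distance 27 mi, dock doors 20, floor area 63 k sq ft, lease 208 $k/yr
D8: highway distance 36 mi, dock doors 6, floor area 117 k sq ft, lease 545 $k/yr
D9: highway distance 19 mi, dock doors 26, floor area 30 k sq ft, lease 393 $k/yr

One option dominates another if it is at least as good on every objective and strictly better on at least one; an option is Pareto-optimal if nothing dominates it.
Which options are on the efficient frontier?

D1: not dominated (best lease).
D2: not dominated (best dock doors).
D3: dominated by D7 (highway distance 27≤30, dock doors 20≥12, floor area 63≥53, lease 208≤520).
D4: not dominated.
D5: not dominated (best highway distance).
D6: not dominated.
D7: not dominated.
D8: not dominated (best floor area).
D9: not dominated.

D1, D2, D4, D5, D6, D7, D8, D9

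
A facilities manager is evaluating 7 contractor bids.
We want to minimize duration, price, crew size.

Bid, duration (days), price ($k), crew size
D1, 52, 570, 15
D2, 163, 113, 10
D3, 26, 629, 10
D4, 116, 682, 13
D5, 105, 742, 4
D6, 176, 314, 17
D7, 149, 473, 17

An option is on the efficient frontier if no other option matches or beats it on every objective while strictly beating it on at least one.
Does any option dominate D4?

Yes

D3 vs D4: duration 26≤116, price 629≤682, crew size 10≤13 — D3 is at least as good on every objective and strictly better on at least one, so D3 dominates D4.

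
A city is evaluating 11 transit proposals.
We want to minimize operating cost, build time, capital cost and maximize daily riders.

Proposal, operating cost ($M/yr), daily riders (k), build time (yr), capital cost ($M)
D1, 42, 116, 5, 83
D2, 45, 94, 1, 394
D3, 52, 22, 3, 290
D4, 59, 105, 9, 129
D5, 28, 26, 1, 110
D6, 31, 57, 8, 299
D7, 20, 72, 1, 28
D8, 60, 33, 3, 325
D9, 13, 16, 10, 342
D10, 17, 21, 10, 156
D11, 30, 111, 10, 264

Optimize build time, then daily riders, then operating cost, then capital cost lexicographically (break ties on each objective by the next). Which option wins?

First minimize build time: best is 1, kept {D2, D5, D7}.
Then maximize daily riders: best is 94, kept {D2}.

D2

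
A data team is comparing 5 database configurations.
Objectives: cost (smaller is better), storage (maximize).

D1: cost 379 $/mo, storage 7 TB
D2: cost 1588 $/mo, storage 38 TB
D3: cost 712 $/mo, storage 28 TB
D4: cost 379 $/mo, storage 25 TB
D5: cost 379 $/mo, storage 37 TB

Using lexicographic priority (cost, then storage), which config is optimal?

First minimize cost: best is 379, kept {D1, D4, D5}.
Then maximize storage: best is 37, kept {D5}.

D5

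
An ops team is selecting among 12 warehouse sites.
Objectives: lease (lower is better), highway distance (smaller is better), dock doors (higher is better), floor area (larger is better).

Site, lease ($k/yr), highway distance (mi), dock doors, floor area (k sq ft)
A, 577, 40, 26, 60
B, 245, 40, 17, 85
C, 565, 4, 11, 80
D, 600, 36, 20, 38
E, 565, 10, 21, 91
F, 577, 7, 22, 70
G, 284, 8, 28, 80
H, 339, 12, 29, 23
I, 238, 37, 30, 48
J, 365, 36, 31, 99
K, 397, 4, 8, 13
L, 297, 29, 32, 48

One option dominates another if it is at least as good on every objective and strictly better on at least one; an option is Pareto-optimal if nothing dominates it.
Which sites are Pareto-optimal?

B, C, E, F, G, H, I, J, K, L

A: dominated by G (lease 284≤577, highway distance 8≤40, dock doors 28≥26, floor area 80≥60).
B: not dominated.
C: not dominated.
D: dominated by E (lease 565≤600, highway distance 10≤36, dock doors 21≥20, floor area 91≥38).
E: not dominated.
F: not dominated.
G: not dominated.
H: not dominated.
I: not dominated (best lease).
J: not dominated (best floor area).
K: not dominated.
L: not dominated (best dock doors).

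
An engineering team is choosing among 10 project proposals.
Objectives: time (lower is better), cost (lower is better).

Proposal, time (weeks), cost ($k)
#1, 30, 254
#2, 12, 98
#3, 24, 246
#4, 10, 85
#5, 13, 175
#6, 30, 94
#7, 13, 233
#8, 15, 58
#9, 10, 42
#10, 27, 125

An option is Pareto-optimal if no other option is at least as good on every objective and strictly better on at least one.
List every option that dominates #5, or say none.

#2, #4, #9

#2: time 12≤13, cost 98≤175 — dominates #5.
#4: time 10≤13, cost 85≤175 — dominates #5.
#9: time 10≤13, cost 42≤175 — dominates #5.
Others (#1, #3, #6, #7, #8, #10) are each worse than #5 on at least one objective.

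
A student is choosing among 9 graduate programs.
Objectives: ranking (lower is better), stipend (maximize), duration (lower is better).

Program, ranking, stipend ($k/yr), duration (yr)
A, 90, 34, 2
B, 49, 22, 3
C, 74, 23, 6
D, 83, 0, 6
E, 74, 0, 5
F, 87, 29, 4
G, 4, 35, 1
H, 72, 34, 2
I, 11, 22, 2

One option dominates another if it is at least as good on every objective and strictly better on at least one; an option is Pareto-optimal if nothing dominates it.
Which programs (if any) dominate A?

G, H

G: ranking 4≤90, stipend 35≥34, duration 1≤2 — dominates A.
H: ranking 72≤90, stipend 34≥34, duration 2≤2 — dominates A.
Others (B, C, D, E, F, I) are each worse than A on at least one objective.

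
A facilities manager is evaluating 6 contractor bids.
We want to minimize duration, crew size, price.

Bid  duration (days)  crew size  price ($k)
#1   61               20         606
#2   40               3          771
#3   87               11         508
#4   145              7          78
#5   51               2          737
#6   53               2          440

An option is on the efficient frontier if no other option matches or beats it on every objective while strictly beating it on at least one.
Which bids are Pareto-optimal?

#2, #4, #5, #6

#1: dominated by #6 (duration 53≤61, crew size 2≤20, price 440≤606).
#2: not dominated (best duration).
#3: dominated by #6 (duration 53≤87, crew size 2≤11, price 440≤508).
#4: not dominated (best price).
#5: not dominated.
#6: not dominated.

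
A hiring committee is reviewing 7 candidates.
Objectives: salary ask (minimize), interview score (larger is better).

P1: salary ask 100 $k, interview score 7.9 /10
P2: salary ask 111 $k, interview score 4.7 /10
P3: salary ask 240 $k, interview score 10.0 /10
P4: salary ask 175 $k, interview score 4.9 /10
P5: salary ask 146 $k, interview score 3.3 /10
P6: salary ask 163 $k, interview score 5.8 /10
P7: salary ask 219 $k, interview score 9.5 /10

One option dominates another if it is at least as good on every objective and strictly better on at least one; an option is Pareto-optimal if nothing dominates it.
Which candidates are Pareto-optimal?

P1: not dominated (best salary ask).
P2: dominated by P1 (salary ask 100≤111, interview score 7.9≥4.7).
P3: not dominated (best interview score).
P4: dominated by P1 (salary ask 100≤175, interview score 7.9≥4.9).
P5: dominated by P1 (salary ask 100≤146, interview score 7.9≥3.3).
P6: dominated by P1 (salary ask 100≤163, interview score 7.9≥5.8).
P7: not dominated.

P1, P3, P7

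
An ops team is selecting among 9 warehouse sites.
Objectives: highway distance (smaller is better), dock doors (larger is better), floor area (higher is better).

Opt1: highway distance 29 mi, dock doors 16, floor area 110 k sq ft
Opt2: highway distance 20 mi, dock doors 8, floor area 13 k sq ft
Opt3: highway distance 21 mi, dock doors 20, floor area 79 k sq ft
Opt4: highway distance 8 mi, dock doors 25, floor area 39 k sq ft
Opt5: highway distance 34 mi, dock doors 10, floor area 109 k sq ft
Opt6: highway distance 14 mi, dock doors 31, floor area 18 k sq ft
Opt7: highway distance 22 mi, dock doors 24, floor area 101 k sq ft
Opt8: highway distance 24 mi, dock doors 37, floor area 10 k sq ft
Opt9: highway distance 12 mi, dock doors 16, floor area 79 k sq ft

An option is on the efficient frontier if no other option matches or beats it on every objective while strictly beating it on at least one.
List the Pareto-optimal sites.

Opt1, Opt3, Opt4, Opt6, Opt7, Opt8, Opt9

Opt1: not dominated (best floor area).
Opt2: dominated by Opt4 (highway distance 8≤20, dock doors 25≥8, floor area 39≥13).
Opt3: not dominated.
Opt4: not dominated (best highway distance).
Opt5: dominated by Opt1 (highway distance 29≤34, dock doors 16≥10, floor area 110≥109).
Opt6: not dominated.
Opt7: not dominated.
Opt8: not dominated (best dock doors).
Opt9: not dominated.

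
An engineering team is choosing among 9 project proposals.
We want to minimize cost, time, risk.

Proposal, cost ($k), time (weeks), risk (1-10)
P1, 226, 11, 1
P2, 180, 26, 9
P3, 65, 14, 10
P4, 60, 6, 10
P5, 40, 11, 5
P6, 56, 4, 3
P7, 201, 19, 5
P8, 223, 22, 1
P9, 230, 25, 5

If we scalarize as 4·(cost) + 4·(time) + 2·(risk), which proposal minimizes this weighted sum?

P5

P1: 4·226 + 4·11 + 2·1 = 950
P2: 4·180 + 4·26 + 2·9 = 842
P3: 4·65 + 4·14 + 2·10 = 336
P4: 4·60 + 4·6 + 2·10 = 284
P5: 4·40 + 4·11 + 2·5 = 214
P6: 4·56 + 4·4 + 2·3 = 246
P7: 4·201 + 4·19 + 2·5 = 890
P8: 4·223 + 4·22 + 2·1 = 982
P9: 4·230 + 4·25 + 2·5 = 1030
Lowest: P5 at 214.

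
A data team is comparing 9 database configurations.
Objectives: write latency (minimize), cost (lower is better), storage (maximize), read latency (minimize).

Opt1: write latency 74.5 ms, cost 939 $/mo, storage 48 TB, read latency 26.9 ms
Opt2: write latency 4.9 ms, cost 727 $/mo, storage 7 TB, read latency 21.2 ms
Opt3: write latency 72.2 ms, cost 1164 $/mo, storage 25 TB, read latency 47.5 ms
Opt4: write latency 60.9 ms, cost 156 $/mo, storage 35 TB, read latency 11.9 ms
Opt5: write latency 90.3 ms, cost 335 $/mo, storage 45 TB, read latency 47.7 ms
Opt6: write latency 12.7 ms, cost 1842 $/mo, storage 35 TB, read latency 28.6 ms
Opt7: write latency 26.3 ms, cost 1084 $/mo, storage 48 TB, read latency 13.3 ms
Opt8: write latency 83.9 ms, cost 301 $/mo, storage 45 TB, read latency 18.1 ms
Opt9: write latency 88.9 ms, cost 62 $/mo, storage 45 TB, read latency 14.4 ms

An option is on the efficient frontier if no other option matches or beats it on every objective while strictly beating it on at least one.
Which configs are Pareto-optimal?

Opt1, Opt2, Opt4, Opt6, Opt7, Opt8, Opt9

Opt1: not dominated.
Opt2: not dominated (best write latency).
Opt3: dominated by Opt4 (write latency 60.9≤72.2, cost 156≤1164, storage 35≥25, read latency 11.9≤47.5).
Opt4: not dominated (best read latency).
Opt5: dominated by Opt8 (write latency 83.9≤90.3, cost 301≤335, storage 45≥45, read latency 18.1≤47.7).
Opt6: not dominated.
Opt7: not dominated.
Opt8: not dominated.
Opt9: not dominated (best cost).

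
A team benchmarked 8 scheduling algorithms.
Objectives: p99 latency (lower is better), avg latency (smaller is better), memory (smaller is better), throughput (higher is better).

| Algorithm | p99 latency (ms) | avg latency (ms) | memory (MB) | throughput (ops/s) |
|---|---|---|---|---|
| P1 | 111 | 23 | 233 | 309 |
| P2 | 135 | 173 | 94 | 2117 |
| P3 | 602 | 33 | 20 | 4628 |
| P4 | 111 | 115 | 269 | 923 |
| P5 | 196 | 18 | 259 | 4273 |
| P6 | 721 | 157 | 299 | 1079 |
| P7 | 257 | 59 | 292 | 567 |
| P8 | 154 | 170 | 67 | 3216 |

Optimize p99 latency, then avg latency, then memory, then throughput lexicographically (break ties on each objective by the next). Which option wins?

P1

First minimize p99 latency: best is 111, kept {P1, P4}.
Then minimize avg latency: best is 23, kept {P1}.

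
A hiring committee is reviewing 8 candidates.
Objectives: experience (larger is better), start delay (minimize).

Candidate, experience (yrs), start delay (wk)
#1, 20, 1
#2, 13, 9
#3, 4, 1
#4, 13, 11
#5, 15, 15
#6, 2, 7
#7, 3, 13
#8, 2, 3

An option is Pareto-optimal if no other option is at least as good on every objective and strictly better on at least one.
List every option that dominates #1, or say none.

none

#2: worse on experience (13 vs 20).
#3: worse on experience (4 vs 20).
#4: worse on experience (13 vs 20).
#5: worse on experience (15 vs 20).
#6: worse on experience (2 vs 20).
#7: worse on experience (3 vs 20).
#8: worse on experience (2 vs 20).
No option dominates #1.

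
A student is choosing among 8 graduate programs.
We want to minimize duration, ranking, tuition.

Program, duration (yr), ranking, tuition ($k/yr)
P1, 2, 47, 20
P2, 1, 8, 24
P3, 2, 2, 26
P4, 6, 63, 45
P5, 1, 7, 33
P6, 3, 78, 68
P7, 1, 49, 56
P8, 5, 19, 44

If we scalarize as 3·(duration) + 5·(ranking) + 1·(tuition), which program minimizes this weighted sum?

P3

P1: 3·2 + 5·47 + 1·20 = 261
P2: 3·1 + 5·8 + 1·24 = 67
P3: 3·2 + 5·2 + 1·26 = 42
P4: 3·6 + 5·63 + 1·45 = 378
P5: 3·1 + 5·7 + 1·33 = 71
P6: 3·3 + 5·78 + 1·68 = 467
P7: 3·1 + 5·49 + 1·56 = 304
P8: 3·5 + 5·19 + 1·44 = 154
Lowest: P3 at 42.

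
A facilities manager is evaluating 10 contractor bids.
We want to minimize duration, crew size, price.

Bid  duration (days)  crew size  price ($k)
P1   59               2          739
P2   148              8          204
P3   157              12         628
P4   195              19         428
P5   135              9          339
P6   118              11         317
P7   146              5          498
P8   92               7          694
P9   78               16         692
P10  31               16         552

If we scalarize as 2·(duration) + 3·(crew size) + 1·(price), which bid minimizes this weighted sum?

P1: 2·59 + 3·2 + 1·739 = 863
P2: 2·148 + 3·8 + 1·204 = 524
P3: 2·157 + 3·12 + 1·628 = 978
P4: 2·195 + 3·19 + 1·428 = 875
P5: 2·135 + 3·9 + 1·339 = 636
P6: 2·118 + 3·11 + 1·317 = 586
P7: 2·146 + 3·5 + 1·498 = 805
P8: 2·92 + 3·7 + 1·694 = 899
P9: 2·78 + 3·16 + 1·692 = 896
P10: 2·31 + 3·16 + 1·552 = 662
Lowest: P2 at 524.

P2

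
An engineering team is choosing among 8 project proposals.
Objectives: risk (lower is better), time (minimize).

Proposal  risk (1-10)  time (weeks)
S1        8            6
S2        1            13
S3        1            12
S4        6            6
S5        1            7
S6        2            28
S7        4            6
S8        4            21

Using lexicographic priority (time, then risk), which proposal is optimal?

S7

First minimize time: best is 6, kept {S1, S4, S7}.
Then minimize risk: best is 4, kept {S7}.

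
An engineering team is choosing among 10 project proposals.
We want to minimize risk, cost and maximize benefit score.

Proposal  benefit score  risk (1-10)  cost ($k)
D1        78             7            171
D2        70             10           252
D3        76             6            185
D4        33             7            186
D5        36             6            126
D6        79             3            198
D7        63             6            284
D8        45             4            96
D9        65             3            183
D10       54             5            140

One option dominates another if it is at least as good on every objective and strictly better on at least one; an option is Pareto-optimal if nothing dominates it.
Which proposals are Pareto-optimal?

D1: not dominated.
D2: dominated by D1 (benefit score 78≥70, risk 7≤10, cost 171≤252).
D3: not dominated.
D4: dominated by D1 (benefit score 78≥33, risk 7≤7, cost 171≤186).
D5: dominated by D8 (benefit score 45≥36, risk 4≤6, cost 96≤126).
D6: not dominated (best benefit score).
D7: dominated by D3 (benefit score 76≥63, risk 6≤6, cost 185≤284).
D8: not dominated (best cost).
D9: not dominated.
D10: not dominated.

D1, D3, D6, D8, D9, D10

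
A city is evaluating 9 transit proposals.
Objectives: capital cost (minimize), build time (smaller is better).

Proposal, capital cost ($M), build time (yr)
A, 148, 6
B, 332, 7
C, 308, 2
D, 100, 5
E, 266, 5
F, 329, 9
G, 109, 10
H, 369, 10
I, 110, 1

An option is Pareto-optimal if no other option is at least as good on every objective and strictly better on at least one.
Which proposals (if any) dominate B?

A, C, D, E, I

A: capital cost 148≤332, build time 6≤7 — dominates B.
C: capital cost 308≤332, build time 2≤7 — dominates B.
D: capital cost 100≤332, build time 5≤7 — dominates B.
E: capital cost 266≤332, build time 5≤7 — dominates B.
I: capital cost 110≤332, build time 1≤7 — dominates B.
Others (F, G, H) are each worse than B on at least one objective.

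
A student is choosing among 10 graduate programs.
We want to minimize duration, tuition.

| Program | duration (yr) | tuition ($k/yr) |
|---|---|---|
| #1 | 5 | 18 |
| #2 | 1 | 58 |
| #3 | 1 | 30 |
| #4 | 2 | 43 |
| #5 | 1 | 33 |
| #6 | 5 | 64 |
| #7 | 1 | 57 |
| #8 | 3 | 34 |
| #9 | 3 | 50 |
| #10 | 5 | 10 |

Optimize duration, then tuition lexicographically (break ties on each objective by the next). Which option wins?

#3

First minimize duration: best is 1, kept {#2, #3, #5, #7}.
Then minimize tuition: best is 30, kept {#3}.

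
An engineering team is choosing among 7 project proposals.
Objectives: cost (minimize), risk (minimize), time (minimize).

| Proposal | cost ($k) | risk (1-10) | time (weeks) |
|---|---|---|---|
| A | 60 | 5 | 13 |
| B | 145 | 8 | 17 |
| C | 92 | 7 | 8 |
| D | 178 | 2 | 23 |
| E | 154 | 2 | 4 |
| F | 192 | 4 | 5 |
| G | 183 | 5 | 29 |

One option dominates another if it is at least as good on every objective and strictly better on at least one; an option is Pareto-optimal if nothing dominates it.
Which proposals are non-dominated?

A: not dominated (best cost).
B: dominated by A (cost 60≤145, risk 5≤8, time 13≤17).
C: not dominated.
D: dominated by E (cost 154≤178, risk 2≤2, time 4≤23).
E: not dominated (best time).
F: dominated by E (cost 154≤192, risk 2≤4, time 4≤5).
G: dominated by A (cost 60≤183, risk 5≤5, time 13≤29).

A, C, E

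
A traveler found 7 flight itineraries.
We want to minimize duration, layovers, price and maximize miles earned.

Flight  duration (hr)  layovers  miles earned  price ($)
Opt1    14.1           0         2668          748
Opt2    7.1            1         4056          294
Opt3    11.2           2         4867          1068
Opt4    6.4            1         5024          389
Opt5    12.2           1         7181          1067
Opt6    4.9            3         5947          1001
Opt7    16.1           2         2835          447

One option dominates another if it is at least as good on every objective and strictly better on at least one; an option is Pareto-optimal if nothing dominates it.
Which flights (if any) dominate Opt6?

Opt1: worse on duration (14.1 vs 4.9).
Opt2: worse on duration (7.1 vs 4.9).
Opt3: worse on duration (11.2 vs 4.9).
Opt4: worse on duration (6.4 vs 4.9).
Opt5: worse on duration (12.2 vs 4.9).
Opt7: worse on duration (16.1 vs 4.9).
No option dominates Opt6.

none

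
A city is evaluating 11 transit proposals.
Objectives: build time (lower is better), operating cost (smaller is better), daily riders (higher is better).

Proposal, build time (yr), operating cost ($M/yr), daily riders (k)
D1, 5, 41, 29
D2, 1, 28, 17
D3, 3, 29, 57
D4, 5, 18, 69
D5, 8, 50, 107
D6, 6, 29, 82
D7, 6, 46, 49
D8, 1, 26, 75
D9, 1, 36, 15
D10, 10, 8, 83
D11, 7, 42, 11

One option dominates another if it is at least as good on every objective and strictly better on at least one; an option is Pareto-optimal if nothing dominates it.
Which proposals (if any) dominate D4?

none

D1: worse on operating cost (41 vs 18).
D2: worse on operating cost (28 vs 18).
D3: worse on operating cost (29 vs 18).
D5: worse on build time (8 vs 5).
D6: worse on build time (6 vs 5).
D7: worse on build time (6 vs 5).
D8: worse on operating cost (26 vs 18).
D9: worse on operating cost (36 vs 18).
D10: worse on build time (10 vs 5).
D11: worse on build time (7 vs 5).
No option dominates D4.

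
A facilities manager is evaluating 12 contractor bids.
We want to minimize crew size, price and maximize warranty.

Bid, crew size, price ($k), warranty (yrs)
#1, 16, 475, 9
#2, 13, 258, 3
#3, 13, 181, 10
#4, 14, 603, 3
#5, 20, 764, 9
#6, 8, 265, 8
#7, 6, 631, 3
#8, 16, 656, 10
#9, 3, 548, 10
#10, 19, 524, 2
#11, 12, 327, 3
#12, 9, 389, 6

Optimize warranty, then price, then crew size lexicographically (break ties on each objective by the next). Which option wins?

#3

First maximize warranty: best is 10, kept {#3, #8, #9}.
Then minimize price: best is 181, kept {#3}.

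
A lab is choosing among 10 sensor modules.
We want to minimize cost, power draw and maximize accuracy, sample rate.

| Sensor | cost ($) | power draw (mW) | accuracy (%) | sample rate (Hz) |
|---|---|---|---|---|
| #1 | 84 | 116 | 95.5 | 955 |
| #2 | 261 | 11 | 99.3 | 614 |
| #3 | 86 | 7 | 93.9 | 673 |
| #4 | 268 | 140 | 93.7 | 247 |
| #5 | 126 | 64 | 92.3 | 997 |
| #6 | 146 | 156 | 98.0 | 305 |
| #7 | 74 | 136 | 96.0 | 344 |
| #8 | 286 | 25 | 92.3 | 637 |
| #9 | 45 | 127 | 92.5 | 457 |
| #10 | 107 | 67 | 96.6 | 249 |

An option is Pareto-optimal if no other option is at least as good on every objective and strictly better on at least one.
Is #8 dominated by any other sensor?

Yes

#3 vs #8: cost 86≤286, power draw 7≤25, accuracy 93.9≥92.3, sample rate 673≥637 — #3 is at least as good on every objective and strictly better on at least one, so #3 dominates #8.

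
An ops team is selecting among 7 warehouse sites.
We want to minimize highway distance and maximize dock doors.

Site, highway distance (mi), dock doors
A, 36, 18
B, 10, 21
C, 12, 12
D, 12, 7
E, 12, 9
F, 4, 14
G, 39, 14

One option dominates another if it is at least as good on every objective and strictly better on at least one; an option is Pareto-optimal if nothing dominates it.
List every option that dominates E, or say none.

B: highway distance 10≤12, dock doors 21≥9 — dominates E.
C: highway distance 12≤12, dock doors 12≥9 — dominates E.
F: highway distance 4≤12, dock doors 14≥9 — dominates E.
Others (A, D, G) are each worse than E on at least one objective.

B, C, F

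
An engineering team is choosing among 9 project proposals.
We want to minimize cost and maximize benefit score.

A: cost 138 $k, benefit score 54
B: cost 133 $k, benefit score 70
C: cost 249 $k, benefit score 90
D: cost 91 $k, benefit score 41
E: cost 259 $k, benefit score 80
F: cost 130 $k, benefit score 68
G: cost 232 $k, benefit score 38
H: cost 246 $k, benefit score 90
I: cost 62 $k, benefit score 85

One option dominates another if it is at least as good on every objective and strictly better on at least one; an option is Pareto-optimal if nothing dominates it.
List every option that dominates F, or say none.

I: cost 62≤130, benefit score 85≥68 — dominates F.
Others (A, B, C, D, E, G, H) are each worse than F on at least one objective.

I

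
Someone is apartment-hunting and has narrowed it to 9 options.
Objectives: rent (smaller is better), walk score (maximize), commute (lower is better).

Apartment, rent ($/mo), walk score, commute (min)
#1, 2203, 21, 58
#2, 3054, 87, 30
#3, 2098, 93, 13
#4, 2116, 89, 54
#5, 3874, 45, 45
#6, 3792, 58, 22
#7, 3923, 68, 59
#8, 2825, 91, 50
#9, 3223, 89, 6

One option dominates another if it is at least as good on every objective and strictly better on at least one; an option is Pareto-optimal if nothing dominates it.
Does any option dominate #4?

#3 vs #4: rent 2098≤2116, walk score 93≥89, commute 13≤54 — #3 is at least as good on every objective and strictly better on at least one, so #3 dominates #4.

Yes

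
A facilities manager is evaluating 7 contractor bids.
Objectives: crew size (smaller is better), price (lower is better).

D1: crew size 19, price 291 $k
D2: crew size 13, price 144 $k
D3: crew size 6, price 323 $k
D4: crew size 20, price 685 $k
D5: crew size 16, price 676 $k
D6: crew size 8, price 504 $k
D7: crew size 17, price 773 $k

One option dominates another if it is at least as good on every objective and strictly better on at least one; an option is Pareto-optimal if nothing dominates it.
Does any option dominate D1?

D2 vs D1: crew size 13≤19, price 144≤291 — D2 is at least as good on every objective and strictly better on at least one, so D2 dominates D1.

Yes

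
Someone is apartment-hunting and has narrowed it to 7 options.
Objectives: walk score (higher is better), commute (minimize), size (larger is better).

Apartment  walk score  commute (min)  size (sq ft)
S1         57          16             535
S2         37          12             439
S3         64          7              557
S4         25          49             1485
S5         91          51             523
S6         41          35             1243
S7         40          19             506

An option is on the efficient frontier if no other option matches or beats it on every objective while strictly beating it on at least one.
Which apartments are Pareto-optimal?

S3, S4, S5, S6

S1: dominated by S3 (walk score 64≥57, commute 7≤16, size 557≥535).
S2: dominated by S3 (walk score 64≥37, commute 7≤12, size 557≥439).
S3: not dominated (best commute).
S4: not dominated (best size).
S5: not dominated (best walk score).
S6: not dominated.
S7: dominated by S1 (walk score 57≥40, commute 16≤19, size 535≥506).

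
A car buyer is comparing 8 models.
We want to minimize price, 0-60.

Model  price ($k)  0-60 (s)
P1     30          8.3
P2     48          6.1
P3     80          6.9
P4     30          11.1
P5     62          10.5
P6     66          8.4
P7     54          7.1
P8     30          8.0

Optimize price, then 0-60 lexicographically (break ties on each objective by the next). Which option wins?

First minimize price: best is 30, kept {P1, P4, P8}.
Then minimize 0-60: best is 8.0, kept {P8}.

P8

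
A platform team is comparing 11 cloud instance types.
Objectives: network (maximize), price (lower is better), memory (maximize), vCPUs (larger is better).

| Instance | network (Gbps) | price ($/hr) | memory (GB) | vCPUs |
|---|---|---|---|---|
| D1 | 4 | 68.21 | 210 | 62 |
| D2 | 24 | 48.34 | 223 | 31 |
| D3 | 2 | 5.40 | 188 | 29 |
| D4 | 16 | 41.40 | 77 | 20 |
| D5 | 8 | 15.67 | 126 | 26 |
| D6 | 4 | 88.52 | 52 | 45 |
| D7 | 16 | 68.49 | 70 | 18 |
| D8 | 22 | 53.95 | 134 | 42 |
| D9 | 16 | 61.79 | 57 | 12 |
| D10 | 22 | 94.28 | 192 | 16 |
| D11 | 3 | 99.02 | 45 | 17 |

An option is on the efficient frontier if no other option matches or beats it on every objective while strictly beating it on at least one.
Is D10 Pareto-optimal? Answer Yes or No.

No

D2 vs D10: network 24≥22, price 48.34≤94.28, memory 223≥192, vCPUs 31≥16 — D2 is at least as good on every objective and strictly better on at least one, so D2 dominates D10.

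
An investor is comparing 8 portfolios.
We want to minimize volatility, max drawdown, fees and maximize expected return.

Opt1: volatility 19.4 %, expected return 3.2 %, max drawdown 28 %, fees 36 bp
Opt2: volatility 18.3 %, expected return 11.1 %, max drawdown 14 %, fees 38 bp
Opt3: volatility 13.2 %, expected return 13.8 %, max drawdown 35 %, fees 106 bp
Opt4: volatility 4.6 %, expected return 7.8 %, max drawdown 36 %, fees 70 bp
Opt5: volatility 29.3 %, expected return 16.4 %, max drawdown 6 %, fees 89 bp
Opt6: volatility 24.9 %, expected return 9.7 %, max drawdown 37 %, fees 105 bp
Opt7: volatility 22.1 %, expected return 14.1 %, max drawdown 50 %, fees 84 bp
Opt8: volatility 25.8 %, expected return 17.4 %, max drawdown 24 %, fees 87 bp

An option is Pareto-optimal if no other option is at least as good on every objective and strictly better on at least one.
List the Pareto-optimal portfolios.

Opt1: not dominated (best fees).
Opt2: not dominated.
Opt3: not dominated.
Opt4: not dominated (best volatility).
Opt5: not dominated (best max drawdown).
Opt6: dominated by Opt2 (volatility 18.3≤24.9, expected return 11.1≥9.7, max drawdown 14≤37, fees 38≤105).
Opt7: not dominated.
Opt8: not dominated (best expected return).

Opt1, Opt2, Opt3, Opt4, Opt5, Opt7, Opt8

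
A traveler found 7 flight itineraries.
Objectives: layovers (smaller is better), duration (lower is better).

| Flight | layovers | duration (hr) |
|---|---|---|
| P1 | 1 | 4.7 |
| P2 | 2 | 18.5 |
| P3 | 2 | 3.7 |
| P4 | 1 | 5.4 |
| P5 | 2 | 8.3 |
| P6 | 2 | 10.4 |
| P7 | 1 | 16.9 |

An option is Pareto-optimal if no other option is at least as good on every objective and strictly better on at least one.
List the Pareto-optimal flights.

P1: not dominated.
P2: dominated by P1 (layovers 1≤2, duration 4.7≤18.5).
P3: not dominated (best duration).
P4: dominated by P1 (layovers 1≤1, duration 4.7≤5.4).
P5: dominated by P1 (layovers 1≤2, duration 4.7≤8.3).
P6: dominated by P1 (layovers 1≤2, duration 4.7≤10.4).
P7: dominated by P1 (layovers 1≤1, duration 4.7≤16.9).

P1, P3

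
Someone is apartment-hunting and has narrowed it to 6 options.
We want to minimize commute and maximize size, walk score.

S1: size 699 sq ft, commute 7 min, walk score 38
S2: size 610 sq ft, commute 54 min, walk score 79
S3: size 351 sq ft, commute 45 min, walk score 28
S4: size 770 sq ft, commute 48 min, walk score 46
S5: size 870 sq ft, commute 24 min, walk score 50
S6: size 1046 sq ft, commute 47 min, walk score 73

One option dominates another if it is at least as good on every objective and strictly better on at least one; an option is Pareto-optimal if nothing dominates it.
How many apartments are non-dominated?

4

S1: not dominated (best commute).
S2: not dominated (best walk score).
S3: dominated by S1 (size 699≥351, commute 7≤45, walk score 38≥28).
S4: dominated by S5 (size 870≥770, commute 24≤48, walk score 50≥46).
S5: not dominated.
S6: not dominated (best size).
Pareto-optimal: S1, S2, S5, S6 → 4.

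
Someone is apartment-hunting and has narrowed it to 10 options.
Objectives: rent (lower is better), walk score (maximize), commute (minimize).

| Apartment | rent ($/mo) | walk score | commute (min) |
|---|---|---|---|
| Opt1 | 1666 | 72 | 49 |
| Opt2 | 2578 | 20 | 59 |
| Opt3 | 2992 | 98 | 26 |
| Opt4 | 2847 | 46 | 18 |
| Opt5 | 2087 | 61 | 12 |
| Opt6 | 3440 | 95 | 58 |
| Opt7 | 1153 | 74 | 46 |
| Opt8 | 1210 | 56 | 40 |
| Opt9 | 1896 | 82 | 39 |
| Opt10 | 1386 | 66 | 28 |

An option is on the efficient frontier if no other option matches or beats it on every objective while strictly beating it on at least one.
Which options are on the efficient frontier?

Opt1: dominated by Opt7 (rent 1153≤1666, walk score 74≥72, commute 46≤49).
Opt2: dominated by Opt1 (rent 1666≤2578, walk score 72≥20, commute 49≤59).
Opt3: not dominated (best walk score).
Opt4: dominated by Opt5 (rent 2087≤2847, walk score 61≥46, commute 12≤18).
Opt5: not dominated (best commute).
Opt6: dominated by Opt3 (rent 2992≤3440, walk score 98≥95, commute 26≤58).
Opt7: not dominated (best rent).
Opt8: not dominated.
Opt9: not dominated.
Opt10: not dominated.

Opt3, Opt5, Opt7, Opt8, Opt9, Opt10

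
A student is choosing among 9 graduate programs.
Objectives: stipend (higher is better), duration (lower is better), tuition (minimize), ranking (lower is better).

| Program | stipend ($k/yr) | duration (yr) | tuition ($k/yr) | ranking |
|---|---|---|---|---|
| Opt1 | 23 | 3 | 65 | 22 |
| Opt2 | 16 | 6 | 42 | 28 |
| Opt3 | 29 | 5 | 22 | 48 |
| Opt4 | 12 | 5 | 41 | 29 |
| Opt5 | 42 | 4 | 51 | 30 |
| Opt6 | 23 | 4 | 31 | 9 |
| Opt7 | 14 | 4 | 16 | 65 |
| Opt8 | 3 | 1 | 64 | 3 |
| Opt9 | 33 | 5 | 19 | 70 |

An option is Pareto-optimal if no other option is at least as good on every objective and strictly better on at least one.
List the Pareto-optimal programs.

Opt1: not dominated.
Opt2: dominated by Opt6 (stipend 23≥16, duration 4≤6, tuition 31≤42, ranking 9≤28).
Opt3: not dominated.
Opt4: dominated by Opt6 (stipend 23≥12, duration 4≤5, tuition 31≤41, ranking 9≤29).
Opt5: not dominated (best stipend).
Opt6: not dominated.
Opt7: not dominated (best tuition).
Opt8: not dominated (best duration).
Opt9: not dominated.

Opt1, Opt3, Opt5, Opt6, Opt7, Opt8, Opt9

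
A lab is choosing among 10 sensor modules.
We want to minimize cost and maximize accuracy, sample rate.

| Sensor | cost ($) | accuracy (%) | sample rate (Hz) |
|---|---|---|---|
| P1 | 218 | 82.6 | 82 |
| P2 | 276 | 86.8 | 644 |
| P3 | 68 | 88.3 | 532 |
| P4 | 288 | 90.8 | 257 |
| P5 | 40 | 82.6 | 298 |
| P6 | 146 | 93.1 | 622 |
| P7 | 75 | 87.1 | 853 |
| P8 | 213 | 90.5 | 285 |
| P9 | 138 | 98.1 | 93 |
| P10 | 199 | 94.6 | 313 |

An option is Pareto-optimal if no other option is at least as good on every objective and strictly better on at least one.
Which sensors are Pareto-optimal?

P1: dominated by P3 (cost 68≤218, accuracy 88.3≥82.6, sample rate 532≥82).
P2: dominated by P7 (cost 75≤276, accuracy 87.1≥86.8, sample rate 853≥644).
P3: not dominated.
P4: dominated by P6 (cost 146≤288, accuracy 93.1≥90.8, sample rate 622≥257).
P5: not dominated (best cost).
P6: not dominated.
P7: not dominated (best sample rate).
P8: dominated by P6 (cost 146≤213, accuracy 93.1≥90.5, sample rate 622≥285).
P9: not dominated (best accuracy).
P10: not dominated.

P3, P5, P6, P7, P9, P10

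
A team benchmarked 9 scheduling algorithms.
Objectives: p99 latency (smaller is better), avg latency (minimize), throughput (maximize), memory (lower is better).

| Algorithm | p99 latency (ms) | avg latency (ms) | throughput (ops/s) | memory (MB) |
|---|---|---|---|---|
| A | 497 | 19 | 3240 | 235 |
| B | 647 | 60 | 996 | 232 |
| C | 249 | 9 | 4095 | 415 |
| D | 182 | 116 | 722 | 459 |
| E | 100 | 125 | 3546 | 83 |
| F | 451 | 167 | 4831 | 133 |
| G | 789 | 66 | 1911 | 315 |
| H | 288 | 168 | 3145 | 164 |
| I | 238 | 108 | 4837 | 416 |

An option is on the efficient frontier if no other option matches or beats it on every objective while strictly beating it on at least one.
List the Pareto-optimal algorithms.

A, B, C, D, E, F, I

A: not dominated.
B: not dominated.
C: not dominated (best avg latency).
D: not dominated.
E: not dominated (best p99 latency).
F: not dominated.
G: dominated by A (p99 latency 497≤789, avg latency 19≤66, throughput 3240≥1911, memory 235≤315).
H: dominated by E (p99 latency 100≤288, avg latency 125≤168, throughput 3546≥3145, memory 83≤164).
I: not dominated (best throughput).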